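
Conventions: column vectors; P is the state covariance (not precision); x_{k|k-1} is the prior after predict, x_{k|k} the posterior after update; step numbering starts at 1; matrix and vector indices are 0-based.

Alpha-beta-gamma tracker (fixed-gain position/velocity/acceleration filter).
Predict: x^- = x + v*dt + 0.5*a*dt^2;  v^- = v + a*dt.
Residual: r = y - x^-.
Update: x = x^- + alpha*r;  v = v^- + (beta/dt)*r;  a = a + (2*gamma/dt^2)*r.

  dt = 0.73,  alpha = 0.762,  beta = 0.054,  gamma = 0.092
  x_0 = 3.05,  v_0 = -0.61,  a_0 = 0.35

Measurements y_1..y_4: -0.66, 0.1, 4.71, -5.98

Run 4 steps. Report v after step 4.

v_post = -0.7975

step 1: x_pred=2.6980  r=-3.3580  x^+=0.1392  v^+=-0.6029  a^+=-0.8094
step 2: x_pred=-0.5166  r=0.6166  x^+=-0.0467  v^+=-1.1482  a^+=-0.5965
step 3: x_pred=-1.0439  r=5.7539  x^+=3.3406  v^+=-1.1580  a^+=1.3902
step 4: x_pred=2.8656  r=-8.8456  x^+=-3.8747  v^+=-0.7975  a^+=-1.6641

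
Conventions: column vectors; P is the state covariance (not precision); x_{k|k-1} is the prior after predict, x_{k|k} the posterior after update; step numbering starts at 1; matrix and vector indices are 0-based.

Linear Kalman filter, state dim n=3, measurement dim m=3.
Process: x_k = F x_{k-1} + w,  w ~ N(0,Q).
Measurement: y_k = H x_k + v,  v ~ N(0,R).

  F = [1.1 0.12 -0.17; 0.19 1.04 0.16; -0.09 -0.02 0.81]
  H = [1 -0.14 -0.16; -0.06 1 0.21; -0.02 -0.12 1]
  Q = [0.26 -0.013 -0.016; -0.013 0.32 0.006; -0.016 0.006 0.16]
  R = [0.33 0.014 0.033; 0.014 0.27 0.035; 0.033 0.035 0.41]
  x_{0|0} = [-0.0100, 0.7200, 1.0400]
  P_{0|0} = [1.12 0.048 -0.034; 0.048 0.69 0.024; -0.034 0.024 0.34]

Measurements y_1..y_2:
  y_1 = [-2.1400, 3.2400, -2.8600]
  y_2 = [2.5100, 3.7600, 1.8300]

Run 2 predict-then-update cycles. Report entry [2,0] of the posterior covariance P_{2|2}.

step 1: x^-=[-0.1014, 0.9133, 0.8289]  P^-=[1.6594 0.3453 -0.2053; 0.3453 1.1403 0.0273; -0.2053 0.0273 0.3968]  S=[1.9921 0.0394 -0.2943; 0.0394 1.4090 0.0188; -0.2943 0.0188 0.8272]  K=[0.8152 0.1217 -0.0512; 0.0546 0.7990 -0.1396; -0.0715 0.0832 0.4533]  nu=[-1.7781, 2.1465, -3.5813]  x^+=[-1.1064, 3.0312, -0.4889]  P^+=[0.2803 0.0546 0.0223; 0.0546 0.2150 -0.0006; 0.0223 -0.0006 0.1868]
step 2: x^-=[-0.7702, 2.8640, -0.3570]  P^-=[0.6137 0.1343 -0.0516; 0.1343 0.5902 0.0183; -0.0516 0.0183 0.2819]  S=[0.9422 0.0058 -0.0842; 0.0058 0.8677 0.0435; -0.0842 0.0435 0.6989]  K=[0.6356 0.0979 -0.0440; 0.0372 0.6809 -0.1169; -0.0711 0.0738 0.3885]  nu=[3.6240, 0.9247, 2.5153]  x^+=[1.5132, 3.3343, 0.4307]  P^+=[0.2183 0.0435 0.0160; 0.0435 0.1829 -0.0001; 0.0160 -0.0001 0.1598]

P_post[2,0] = 0.0160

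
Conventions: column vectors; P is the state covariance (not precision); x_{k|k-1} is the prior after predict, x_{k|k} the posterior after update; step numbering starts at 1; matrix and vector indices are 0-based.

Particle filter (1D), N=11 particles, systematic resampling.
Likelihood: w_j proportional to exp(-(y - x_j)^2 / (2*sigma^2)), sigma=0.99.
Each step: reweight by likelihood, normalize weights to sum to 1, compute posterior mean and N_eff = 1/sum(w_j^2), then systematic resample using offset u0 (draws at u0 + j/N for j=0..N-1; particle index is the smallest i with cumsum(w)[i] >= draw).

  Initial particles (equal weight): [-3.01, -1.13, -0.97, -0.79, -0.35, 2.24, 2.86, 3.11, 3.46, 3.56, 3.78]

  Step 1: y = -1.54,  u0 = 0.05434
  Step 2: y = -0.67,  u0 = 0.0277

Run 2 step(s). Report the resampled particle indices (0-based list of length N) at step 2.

resampled_idx = [1, 2, 3, 4, 5, 5, 6, 7, 8, 9, 10]

step 1: w=[0.0996, 0.2753, 0.2541, 0.2251, 0.1456, 0.0002, 0.0000, 0.0000, 0.0000, 0.0000, 0.0000]  mean=-1.0857  Neff=4.5010  idx=[0, 1, 1, 1, 2, 2, 2, 3, 3, 4, 4]
step 2: w=[0.0064, 0.0945, 0.0945, 0.0945, 0.1005, 0.1005, 0.1005, 0.1045, 0.1045, 0.0999, 0.0999]  mean=-0.8670  Neff=10.1127  idx=[1, 2, 3, 4, 5, 5, 6, 7, 8, 9, 10]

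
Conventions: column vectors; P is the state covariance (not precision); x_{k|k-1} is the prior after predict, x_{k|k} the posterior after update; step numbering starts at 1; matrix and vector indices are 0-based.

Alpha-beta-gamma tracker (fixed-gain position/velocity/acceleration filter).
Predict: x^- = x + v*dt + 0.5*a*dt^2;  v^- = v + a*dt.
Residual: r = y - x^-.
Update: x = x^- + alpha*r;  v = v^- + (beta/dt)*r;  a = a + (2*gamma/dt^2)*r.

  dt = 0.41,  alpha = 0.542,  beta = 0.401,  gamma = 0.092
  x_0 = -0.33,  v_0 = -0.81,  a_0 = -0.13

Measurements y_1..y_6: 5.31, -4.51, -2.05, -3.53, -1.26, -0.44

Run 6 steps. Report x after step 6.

x_post = -2.4275

step 1: x_pred=-0.6730  r=5.9830  x^+=2.5698  v^+=4.9884  a^+=6.4189
step 2: x_pred=5.1545  r=-9.6645  x^+=-0.0836  v^+=-1.8322  a^+=-4.1597
step 3: x_pred=-1.1845  r=-0.8655  x^+=-1.6536  v^+=-4.3842  a^+=-5.1071
step 4: x_pred=-3.8804  r=0.3504  x^+=-3.6905  v^+=-6.1355  a^+=-4.7236
step 5: x_pred=-6.6030  r=5.3430  x^+=-3.7071  v^+=-2.8464  a^+=1.1248
step 6: x_pred=-4.7796  r=4.3396  x^+=-2.4275  v^+=1.8591  a^+=5.8749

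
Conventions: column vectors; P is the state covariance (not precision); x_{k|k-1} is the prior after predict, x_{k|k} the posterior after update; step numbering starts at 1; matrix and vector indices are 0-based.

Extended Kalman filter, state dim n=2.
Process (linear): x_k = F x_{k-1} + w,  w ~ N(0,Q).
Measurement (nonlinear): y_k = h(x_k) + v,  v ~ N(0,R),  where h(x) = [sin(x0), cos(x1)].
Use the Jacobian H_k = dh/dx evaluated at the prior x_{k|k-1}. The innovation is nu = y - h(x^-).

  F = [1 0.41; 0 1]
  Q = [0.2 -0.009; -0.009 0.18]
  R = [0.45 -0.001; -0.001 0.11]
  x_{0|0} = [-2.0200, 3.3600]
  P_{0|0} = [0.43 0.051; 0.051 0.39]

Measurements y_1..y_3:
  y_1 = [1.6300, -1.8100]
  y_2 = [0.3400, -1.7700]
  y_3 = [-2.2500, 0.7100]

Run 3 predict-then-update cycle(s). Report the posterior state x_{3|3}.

step 1: x^-=[-0.6424, 3.3600]  P^-=[0.7374 0.2019; 0.2019 0.5700]  H_jac=[0.8007 0.0000; 0.0000 0.2167]  S=[0.9227 0.0340; 0.0340 0.1368]  K=[0.6339 0.1622; 0.1432 0.8674]  nu=[2.2291, -0.8338]  x^+=[0.6354, 2.9560]  P^+=[0.3561 0.0794; 0.0794 0.4397]
step 2: x^-=[1.8473, 2.9560]  P^-=[0.6951 0.2507; 0.2507 0.6197]  H_jac=[-0.2730 0.0000; 0.0000 -0.1845]  S=[0.5018 0.0116; 0.0116 0.1311]  K=[-0.3707 -0.3200; -0.1164 -0.8620]  nu=[-0.6220, -0.7872]  x^+=[2.3298, 3.7069]  P^+=[0.6099 0.1887; 0.1887 0.5132]
step 3: x^-=[3.8496, 3.7069]  P^-=[1.0509 0.3901; 0.3901 0.6932]  H_jac=[-0.7596 0.0000; 0.0000 0.5357]  S=[1.0564 -0.1598; -0.1598 0.3089]  K=[-0.7088 0.3100; -0.1071 1.1466]  nu=[-1.5997, 1.5544]  x^+=[5.4653, 5.6606]  P^+=[0.4203 0.0650; 0.0650 0.2357]

x_post = [5.4653, 5.6606]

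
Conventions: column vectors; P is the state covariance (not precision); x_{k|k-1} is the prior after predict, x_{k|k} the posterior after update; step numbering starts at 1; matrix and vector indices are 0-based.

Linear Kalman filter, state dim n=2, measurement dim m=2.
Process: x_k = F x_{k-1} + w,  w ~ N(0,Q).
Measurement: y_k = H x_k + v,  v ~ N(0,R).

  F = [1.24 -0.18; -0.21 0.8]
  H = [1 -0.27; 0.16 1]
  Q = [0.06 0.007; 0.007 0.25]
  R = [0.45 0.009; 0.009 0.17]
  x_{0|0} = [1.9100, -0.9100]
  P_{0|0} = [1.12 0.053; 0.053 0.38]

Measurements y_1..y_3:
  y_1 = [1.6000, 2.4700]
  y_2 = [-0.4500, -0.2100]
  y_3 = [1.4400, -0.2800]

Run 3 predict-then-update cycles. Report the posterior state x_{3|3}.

step 1: x^-=[2.5322, -1.1291]  P^-=[1.7708 -0.2848; -0.2848 0.5248]  S=[2.4128 -0.1219; -0.1219 0.6490]  K=[0.7730 0.1429; -0.1408 0.7120]  nu=[-1.2371, 3.1939]  x^+=[2.0323, 1.3191]  P^+=[0.3428 -0.0236; -0.0236 0.1235]
step 2: x^-=[2.2826, 0.6285]  P^-=[0.6016 -0.1243; -0.1243 0.3521]  S=[1.1444 -0.1088; -0.1088 0.4977]  K=[0.5613 0.0662; -0.1310 0.6388]  nu=[-2.5629, -1.2037]  x^+=[0.7643, 0.1953]  P^+=[0.2469 -0.0232; -0.0232 0.1111]
step 3: x^-=[0.9126, -0.0043]  P^-=[0.4536 -0.0972; -0.0972 0.3398]  S=[0.9809 -0.1032; -0.1032 0.4903]  K=[0.4949 0.0539; -0.1259 0.6348]  nu=[0.5262, -0.4217]  x^+=[1.1503, -0.3383]  P^+=[0.2175 -0.0212; -0.0212 0.1102]

x_post = [1.1503, -0.3383]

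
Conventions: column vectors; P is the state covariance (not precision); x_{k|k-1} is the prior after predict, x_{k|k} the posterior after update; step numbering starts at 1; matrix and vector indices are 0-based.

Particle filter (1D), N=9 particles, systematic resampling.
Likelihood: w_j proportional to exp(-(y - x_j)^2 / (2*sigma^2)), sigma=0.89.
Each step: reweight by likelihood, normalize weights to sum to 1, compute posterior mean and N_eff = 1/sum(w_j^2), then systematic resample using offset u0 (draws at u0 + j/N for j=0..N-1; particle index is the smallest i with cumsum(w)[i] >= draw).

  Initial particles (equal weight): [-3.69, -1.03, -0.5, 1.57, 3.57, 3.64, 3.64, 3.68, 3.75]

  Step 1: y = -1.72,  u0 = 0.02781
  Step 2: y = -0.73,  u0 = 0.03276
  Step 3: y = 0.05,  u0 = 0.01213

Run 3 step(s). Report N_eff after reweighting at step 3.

step 1: w=[0.0708, 0.6076, 0.3207, 0.0009, 0.0000, 0.0000, 0.0000, 0.0000, 0.0000]  mean=-1.0461  Neff=2.0963  idx=[0, 1, 1, 1, 1, 1, 2, 2, 2]
step 2: w=[0.0005, 0.1238, 0.1238, 0.1238, 0.1238, 0.1238, 0.1268, 0.1268, 0.1268]  mean=-0.8298  Neff=8.0073  idx=[1, 2, 3, 3, 4, 5, 6, 7, 8]
step 3: w=[0.0895, 0.0895, 0.0895, 0.0895, 0.0895, 0.0895, 0.1544, 0.1544, 0.1544]  mean=-0.7846  Neff=8.3659  idx=[0, 1, 2, 3, 5, 6, 6, 7, 8]

N_eff = 8.3659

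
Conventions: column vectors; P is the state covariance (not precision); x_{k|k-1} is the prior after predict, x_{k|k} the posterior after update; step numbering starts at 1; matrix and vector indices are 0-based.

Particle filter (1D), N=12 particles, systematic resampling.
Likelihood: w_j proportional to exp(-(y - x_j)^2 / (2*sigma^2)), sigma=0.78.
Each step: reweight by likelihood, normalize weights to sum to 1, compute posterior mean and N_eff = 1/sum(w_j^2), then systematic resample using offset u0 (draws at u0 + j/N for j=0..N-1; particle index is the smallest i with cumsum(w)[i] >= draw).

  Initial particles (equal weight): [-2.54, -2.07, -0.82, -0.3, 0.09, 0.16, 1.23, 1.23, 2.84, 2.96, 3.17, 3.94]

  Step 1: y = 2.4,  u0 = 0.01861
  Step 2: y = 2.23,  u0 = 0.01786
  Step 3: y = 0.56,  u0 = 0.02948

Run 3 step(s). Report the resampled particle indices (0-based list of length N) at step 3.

step 1: w=[0.0000, 0.0000, 0.0001, 0.0008, 0.0041, 0.0053, 0.1060, 0.1060, 0.2784, 0.2523, 0.2006, 0.0465]  mean=2.6182  Neff=4.8524  idx=[6, 6, 7, 8, 8, 8, 9, 9, 9, 10, 10, 10]
step 2: w=[0.0636, 0.0636, 0.0636, 0.1065, 0.1065, 0.1065, 0.0933, 0.0933, 0.0933, 0.0699, 0.0699, 0.0699]  mean=2.6358  Neff=11.5006  idx=[0, 1, 2, 3, 4, 5, 6, 6, 7, 8, 9, 11]
step 3: w=[0.3203, 0.3203, 0.3203, 0.0065, 0.0065, 0.0065, 0.0041, 0.0041, 0.0041, 0.0041, 0.0017, 0.0017]  mean=1.2961  Neff=3.2471  idx=[0, 0, 0, 0, 1, 1, 1, 1, 2, 2, 2, 2]

resampled_idx = [0, 0, 0, 0, 1, 1, 1, 1, 2, 2, 2, 2]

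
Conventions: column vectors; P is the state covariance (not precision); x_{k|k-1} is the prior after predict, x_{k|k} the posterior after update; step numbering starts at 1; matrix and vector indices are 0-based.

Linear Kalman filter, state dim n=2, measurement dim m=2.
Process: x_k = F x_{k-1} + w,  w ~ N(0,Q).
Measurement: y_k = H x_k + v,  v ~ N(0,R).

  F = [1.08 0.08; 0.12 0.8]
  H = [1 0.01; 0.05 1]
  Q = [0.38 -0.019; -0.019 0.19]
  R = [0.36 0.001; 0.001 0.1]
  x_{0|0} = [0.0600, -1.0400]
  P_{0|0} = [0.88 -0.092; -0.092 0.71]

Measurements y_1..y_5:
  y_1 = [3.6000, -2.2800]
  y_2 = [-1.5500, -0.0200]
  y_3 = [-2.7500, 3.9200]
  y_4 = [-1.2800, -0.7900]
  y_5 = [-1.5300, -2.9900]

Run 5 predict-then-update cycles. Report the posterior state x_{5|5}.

x_post = [-1.6579, -2.0782]

step 1: x^-=[-0.0184, -0.8248]  P^-=[1.3951 0.0601; 0.0601 0.6394]  S=[1.7563 0.1373; 0.1373 0.7489]  K=[0.7925 0.0281; -0.0296 0.8632]  nu=[3.6266, -1.4543]  x^+=[2.8146, -2.1876]  P^+=[0.2854 -0.0107; -0.0107 0.0868]
step 2: x^-=[2.8648, -1.4123]  P^-=[0.7116 0.0142; 0.0142 0.2476]  S=[1.0719 0.0533; 0.0533 0.3508]  K=[0.6619 0.0414; -0.0198 0.7109]  nu=[-4.4007, 1.2491]  x^+=[0.0035, -0.4374]  P^+=[0.2384 -0.0071; -0.0071 0.0714]
step 3: x^-=[-0.0312, -0.3495]  P^-=[0.6573 0.0103; 0.0103 0.2378]  S=[1.0175 0.0465; 0.0465 0.3404]  K=[0.6443 0.0386; -0.0197 0.7026]  nu=[-2.7153, 4.2711]  x^+=[-1.6156, 2.7049]  P^+=[0.2321 -0.0071; -0.0071 0.0706]
step 4: x^-=[-1.5285, 1.9701]  P^-=[0.6499 0.0094; 0.0094 0.2372]  S=[1.0101 0.0453; 0.0453 0.3397]  K=[0.6418 0.0378; -0.0198 0.7021]  nu=[0.2288, -2.6836]  x^+=[-1.4831, 0.0813]  P^+=[0.2312 -0.0071; -0.0071 0.0705]
step 5: x^-=[-1.5952, -0.1129]  P^-=[0.6488 0.0092; 0.0092 0.2371]  S=[1.0090 0.0451; 0.0451 0.3397]  K=[0.6414 0.0376; -0.0198 0.7021]  nu=[0.0663, -2.7973]  x^+=[-1.6579, -2.0782]  P^+=[0.2310 -0.0071; -0.0071 0.0705]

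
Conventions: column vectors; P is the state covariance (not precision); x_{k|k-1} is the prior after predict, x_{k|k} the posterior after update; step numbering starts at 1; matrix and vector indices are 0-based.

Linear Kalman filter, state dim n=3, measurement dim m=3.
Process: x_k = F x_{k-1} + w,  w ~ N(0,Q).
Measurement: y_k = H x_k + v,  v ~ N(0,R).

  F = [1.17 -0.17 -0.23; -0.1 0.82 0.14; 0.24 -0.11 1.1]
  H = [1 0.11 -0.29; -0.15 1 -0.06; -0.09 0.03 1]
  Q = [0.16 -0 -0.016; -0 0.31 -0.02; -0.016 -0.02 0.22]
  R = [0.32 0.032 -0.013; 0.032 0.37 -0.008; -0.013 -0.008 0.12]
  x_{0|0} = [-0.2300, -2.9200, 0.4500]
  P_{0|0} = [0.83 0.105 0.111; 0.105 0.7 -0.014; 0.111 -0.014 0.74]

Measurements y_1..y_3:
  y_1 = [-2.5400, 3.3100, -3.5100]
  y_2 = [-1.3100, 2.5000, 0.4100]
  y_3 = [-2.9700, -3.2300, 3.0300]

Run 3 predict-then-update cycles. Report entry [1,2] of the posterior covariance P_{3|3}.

step 1: x^-=[0.1238, -2.3084, 0.7610]  P^-=[1.2530 -0.0923 0.1641; -0.0923 0.7799 0.0118; 0.1641 0.0118 1.2281]  S=[1.5694 -0.1458 -0.3116; -0.1458 1.2118 -0.0446; -0.3116 -0.0446 1.3306]  K=[0.7921 -0.1361 0.2174; 0.0696 0.6655 0.0713; 0.0593 -0.0302 0.9250]  nu=[-2.1892, 5.6826, -4.1906]  x^+=[-3.2949, 1.0219, -3.4168]  P^+=[0.2562 0.0140 0.0395; 0.0140 0.2498 -0.0039; 0.0395 -0.0039 0.1141]
step 2: x^-=[-3.2429, 0.6891, -4.6617]  P^-=[0.4968 -0.0465 0.0787; -0.0465 0.4784 -0.0347; 0.0787 -0.0347 0.3970]  S=[0.8023 -0.0198 -0.0950; -0.0198 0.8806 -0.0523; -0.0950 -0.0523 0.5054]  K=[0.6010 -0.1195 0.1650; 0.0377 0.5564 0.0328; 0.0406 -0.0329 0.7735]  nu=[0.5052, 1.0448, 4.7591]  x^+=[-2.2790, 1.4456, -0.9941]  P^+=[0.1946 0.0047 0.0303; 0.0047 0.2071 -0.0068; 0.0303 -0.0068 0.0955]
step 3: x^-=[-2.6836, 1.2741, -1.7995]  P^-=[0.4187 -0.0430 0.0560; -0.0430 0.4499 -0.0360; 0.0560 -0.0360 0.3667]  S=[0.7354 -0.0075 -0.1026; -0.0075 0.8489 -0.0508; -0.1026 -0.0508 0.4785]  K=[0.5597 -0.1151 0.1434; 0.0321 0.5420 0.0255; 0.0314 -0.0326 0.7568]  nu=[-0.9485, -5.0146, 4.5498]  x^+=[-1.9849, -1.3580, 1.7778]  P^+=[0.1811 0.0030 0.0271; 0.0030 0.2013 -0.0075; 0.0271 -0.0075 0.0933]

P_post[1,2] = -0.0075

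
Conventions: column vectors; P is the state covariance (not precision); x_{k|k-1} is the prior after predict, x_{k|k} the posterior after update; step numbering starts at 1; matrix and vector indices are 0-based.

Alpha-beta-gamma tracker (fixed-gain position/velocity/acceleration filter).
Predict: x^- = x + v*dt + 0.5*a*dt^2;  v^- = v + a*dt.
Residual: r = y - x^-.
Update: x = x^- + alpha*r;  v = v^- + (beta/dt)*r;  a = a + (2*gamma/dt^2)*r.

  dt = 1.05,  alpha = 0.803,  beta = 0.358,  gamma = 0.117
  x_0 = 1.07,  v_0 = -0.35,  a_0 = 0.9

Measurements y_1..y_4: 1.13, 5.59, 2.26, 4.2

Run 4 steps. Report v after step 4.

v_post = 1.8474

step 1: x_pred=1.1986  r=-0.0686  x^+=1.1435  v^+=0.5716  a^+=0.8854
step 2: x_pred=2.2318  r=3.3582  x^+=4.9284  v^+=2.6463  a^+=1.5982
step 3: x_pred=8.5881  r=-6.3281  x^+=3.5066  v^+=2.1668  a^+=0.2551
step 4: x_pred=5.9224  r=-1.7224  x^+=4.5393  v^+=1.8474  a^+=-0.1105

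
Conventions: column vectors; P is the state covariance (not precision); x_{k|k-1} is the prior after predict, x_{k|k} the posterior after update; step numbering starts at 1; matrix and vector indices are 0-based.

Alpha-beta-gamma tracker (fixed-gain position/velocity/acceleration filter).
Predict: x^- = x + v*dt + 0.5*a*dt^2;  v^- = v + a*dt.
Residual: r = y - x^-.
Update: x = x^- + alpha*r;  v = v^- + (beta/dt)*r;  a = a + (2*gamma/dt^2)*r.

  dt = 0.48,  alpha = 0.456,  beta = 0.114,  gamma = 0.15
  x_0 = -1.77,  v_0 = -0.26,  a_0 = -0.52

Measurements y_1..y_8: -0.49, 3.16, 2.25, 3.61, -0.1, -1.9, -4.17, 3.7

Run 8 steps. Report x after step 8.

step 1: x_pred=-1.9547  r=1.4647  x^+=-1.2868  v^+=-0.1617  a^+=1.3872
step 2: x_pred=-1.2046  r=4.3646  x^+=0.7856  v^+=1.5407  a^+=7.0703
step 3: x_pred=2.3397  r=-0.0897  x^+=2.2988  v^+=4.9131  a^+=6.9535
step 4: x_pred=5.4581  r=-1.8481  x^+=4.6154  v^+=7.8119  a^+=4.5471
step 5: x_pred=8.8889  r=-8.9889  x^+=4.7900  v^+=7.8596  a^+=-7.1572
step 6: x_pred=7.7381  r=-9.6381  x^+=3.3431  v^+=2.1351  a^+=-19.7068
step 7: x_pred=2.0977  r=-6.2677  x^+=-0.7603  v^+=-8.8128  a^+=-27.8679
step 8: x_pred=-8.2009  r=11.9009  x^+=-2.7741  v^+=-19.3629  a^+=-12.3720

x_post = -2.7741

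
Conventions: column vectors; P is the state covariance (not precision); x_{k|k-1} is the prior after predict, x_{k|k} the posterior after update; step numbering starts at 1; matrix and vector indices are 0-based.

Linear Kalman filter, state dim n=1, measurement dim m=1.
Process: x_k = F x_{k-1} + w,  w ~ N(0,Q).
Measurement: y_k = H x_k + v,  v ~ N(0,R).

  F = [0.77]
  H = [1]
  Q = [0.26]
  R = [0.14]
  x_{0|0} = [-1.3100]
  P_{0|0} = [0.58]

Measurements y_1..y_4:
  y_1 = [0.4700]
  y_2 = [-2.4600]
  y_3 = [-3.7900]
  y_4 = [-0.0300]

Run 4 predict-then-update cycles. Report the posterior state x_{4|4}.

step 1: x^-=[-1.0087]  P^-=[0.6039]  S=[0.7439]  K=[0.8118]  nu=[1.4787]  x^+=[0.1917]  P^+=[0.1137]
step 2: x^-=[0.1476]  P^-=[0.3274]  S=[0.4674]  K=[0.7005]  nu=[-2.6076]  x^+=[-1.6789]  P^+=[0.0981]
step 3: x^-=[-1.2928]  P^-=[0.3181]  S=[0.4581]  K=[0.6944]  nu=[-2.4972]  x^+=[-3.0269]  P^+=[0.0972]
step 4: x^-=[-2.3307]  P^-=[0.3176]  S=[0.4576]  K=[0.6941]  nu=[2.3007]  x^+=[-0.7338]  P^+=[0.0972]

x_post = [-0.7338]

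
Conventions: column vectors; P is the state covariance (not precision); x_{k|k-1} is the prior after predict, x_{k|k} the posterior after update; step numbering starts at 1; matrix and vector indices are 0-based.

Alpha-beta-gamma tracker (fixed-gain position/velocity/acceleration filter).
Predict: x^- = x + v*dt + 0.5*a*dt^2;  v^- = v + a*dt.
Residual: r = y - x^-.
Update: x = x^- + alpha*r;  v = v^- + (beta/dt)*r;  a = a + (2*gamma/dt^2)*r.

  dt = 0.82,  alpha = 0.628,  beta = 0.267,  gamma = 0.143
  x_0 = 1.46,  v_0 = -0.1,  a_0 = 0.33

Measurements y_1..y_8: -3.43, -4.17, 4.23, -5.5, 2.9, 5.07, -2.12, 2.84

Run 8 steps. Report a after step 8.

step 1: x_pred=1.4889  r=-4.9189  x^+=-1.6002  v^+=-1.4311  a^+=-1.7622
step 2: x_pred=-3.3661  r=-0.8039  x^+=-3.8709  v^+=-3.1379  a^+=-2.1042
step 3: x_pred=-7.1514  r=11.3814  x^+=-0.0039  v^+=-1.1574  a^+=2.7368
step 4: x_pred=-0.0328  r=-5.4672  x^+=-3.4662  v^+=-0.6934  a^+=0.4114
step 5: x_pred=-3.8965  r=6.7965  x^+=0.3717  v^+=1.8570  a^+=3.3022
step 6: x_pred=3.0046  r=2.0654  x^+=4.3017  v^+=5.2373  a^+=4.1807
step 7: x_pred=10.0018  r=-12.1218  x^+=2.3893  v^+=4.7185  a^+=-0.9752
step 8: x_pred=5.9306  r=-3.0906  x^+=3.9897  v^+=2.9125  a^+=-2.2898

a_post = -2.2898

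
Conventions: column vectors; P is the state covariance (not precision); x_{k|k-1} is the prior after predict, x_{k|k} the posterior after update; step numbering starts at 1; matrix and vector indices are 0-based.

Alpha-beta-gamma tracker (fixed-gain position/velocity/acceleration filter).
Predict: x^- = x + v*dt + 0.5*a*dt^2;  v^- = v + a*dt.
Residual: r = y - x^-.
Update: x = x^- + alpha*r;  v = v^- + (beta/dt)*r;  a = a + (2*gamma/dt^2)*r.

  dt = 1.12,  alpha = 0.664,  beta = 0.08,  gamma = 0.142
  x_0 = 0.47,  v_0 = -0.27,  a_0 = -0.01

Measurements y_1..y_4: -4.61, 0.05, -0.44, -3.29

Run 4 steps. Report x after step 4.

x_post = -3.0667

step 1: x_pred=0.1613  r=-4.7713  x^+=-3.0068  v^+=-0.6220  a^+=-1.0902
step 2: x_pred=-4.3873  r=4.4373  x^+=-1.4409  v^+=-1.5261  a^+=-0.0856
step 3: x_pred=-3.2039  r=2.7639  x^+=-1.3687  v^+=-1.4246  a^+=0.5401
step 4: x_pred=-2.6255  r=-0.6645  x^+=-3.0667  v^+=-0.8671  a^+=0.3897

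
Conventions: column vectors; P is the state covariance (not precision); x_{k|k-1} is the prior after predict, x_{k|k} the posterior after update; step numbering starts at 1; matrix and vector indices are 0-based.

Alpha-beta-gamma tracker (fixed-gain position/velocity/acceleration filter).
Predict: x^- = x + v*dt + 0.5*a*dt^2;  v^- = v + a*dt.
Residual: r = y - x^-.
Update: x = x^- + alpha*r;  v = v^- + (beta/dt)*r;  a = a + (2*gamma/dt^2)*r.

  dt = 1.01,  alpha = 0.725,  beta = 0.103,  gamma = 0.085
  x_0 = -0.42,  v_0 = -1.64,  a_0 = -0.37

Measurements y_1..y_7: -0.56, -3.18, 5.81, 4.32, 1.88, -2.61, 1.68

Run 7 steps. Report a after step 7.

a_post = -0.3162

step 1: x_pred=-2.2651  r=1.7051  x^+=-1.0289  v^+=-1.8398  a^+=-0.0858
step 2: x_pred=-2.9309  r=-0.2491  x^+=-3.1115  v^+=-1.9519  a^+=-0.1274
step 3: x_pred=-5.1479  r=10.9579  x^+=2.7966  v^+=-0.9631  a^+=1.6988
step 4: x_pred=2.6904  r=1.6296  x^+=3.8718  v^+=0.9189  a^+=1.9704
step 5: x_pred=5.8049  r=-3.9249  x^+=2.9594  v^+=2.5087  a^+=1.3163
step 6: x_pred=6.1645  r=-8.7745  x^+=-0.1970  v^+=2.9433  a^+=-0.1460
step 7: x_pred=2.7013  r=-1.0213  x^+=1.9608  v^+=2.6917  a^+=-0.3162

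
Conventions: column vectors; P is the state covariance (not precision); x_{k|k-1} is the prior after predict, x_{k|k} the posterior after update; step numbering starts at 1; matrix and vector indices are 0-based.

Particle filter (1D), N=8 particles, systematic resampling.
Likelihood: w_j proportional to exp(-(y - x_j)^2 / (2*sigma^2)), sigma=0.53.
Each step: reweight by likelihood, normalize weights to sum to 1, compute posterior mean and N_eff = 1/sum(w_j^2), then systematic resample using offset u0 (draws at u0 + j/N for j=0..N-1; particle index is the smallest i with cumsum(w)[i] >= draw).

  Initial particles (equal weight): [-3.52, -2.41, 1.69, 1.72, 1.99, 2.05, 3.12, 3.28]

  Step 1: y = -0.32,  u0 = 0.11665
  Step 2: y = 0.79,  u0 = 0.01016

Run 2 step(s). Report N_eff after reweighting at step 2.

step 1: w=[0.0000, 0.2210, 0.3963, 0.3192, 0.0395, 0.0239, 0.0000, 0.0000]  mean=0.8137  Neff=3.2262  idx=[1, 2, 2, 2, 2, 3, 3, 5]
step 2: w=[0.0000, 0.1649, 0.1649, 0.1649, 0.1649, 0.1495, 0.1495, 0.0413]  mean=1.7138  Neff=6.4433  idx=[1, 1, 2, 3, 4, 4, 5, 6]

N_eff = 6.4433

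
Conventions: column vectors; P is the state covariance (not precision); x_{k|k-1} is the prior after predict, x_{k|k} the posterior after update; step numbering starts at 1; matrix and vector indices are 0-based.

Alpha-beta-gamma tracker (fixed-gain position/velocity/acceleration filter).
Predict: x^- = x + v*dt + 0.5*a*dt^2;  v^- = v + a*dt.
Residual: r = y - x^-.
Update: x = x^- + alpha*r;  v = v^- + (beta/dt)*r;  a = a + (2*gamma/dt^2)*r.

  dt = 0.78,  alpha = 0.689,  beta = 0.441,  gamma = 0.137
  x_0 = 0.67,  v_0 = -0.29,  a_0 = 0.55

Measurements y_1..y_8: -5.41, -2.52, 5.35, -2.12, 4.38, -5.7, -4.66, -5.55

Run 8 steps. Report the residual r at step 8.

step 1: x_pred=0.6111  r=-6.0211  x^+=-3.5374  v^+=-3.2652  a^+=-2.1617
step 2: x_pred=-6.7419  r=4.2219  x^+=-3.8330  v^+=-2.5643  a^+=-0.2603
step 3: x_pred=-5.9124  r=11.2624  x^+=1.8474  v^+=3.6002  a^+=4.8119
step 4: x_pred=6.1193  r=-8.2393  x^+=0.4424  v^+=2.6951  a^+=1.1012
step 5: x_pred=2.8796  r=1.5004  x^+=3.9134  v^+=4.4023  a^+=1.7769
step 6: x_pred=7.8877  r=-13.5877  x^+=-1.4742  v^+=-1.8940  a^+=-4.3425
step 7: x_pred=-4.2725  r=-0.3875  x^+=-4.5395  v^+=-5.5002  a^+=-4.5170
step 8: x_pred=-10.2037  r=4.6537  x^+=-6.9973  v^+=-6.3923  a^+=-2.4211

resid = 4.6537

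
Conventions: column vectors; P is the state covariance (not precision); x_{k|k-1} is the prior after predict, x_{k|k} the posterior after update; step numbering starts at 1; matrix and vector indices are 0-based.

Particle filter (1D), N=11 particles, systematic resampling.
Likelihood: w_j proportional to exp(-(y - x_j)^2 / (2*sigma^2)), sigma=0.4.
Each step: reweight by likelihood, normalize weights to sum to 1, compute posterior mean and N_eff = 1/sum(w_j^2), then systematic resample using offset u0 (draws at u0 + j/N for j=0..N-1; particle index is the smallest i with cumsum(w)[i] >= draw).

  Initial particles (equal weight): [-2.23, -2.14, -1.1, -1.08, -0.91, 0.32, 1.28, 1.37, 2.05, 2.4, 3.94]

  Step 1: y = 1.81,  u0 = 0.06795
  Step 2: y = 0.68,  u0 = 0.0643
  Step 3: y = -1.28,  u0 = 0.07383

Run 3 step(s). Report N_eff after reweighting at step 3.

N_eff = 7.6654

step 1: w=[0.0000, 0.0000, 0.0000, 0.0000, 0.0000, 0.0005, 0.1947, 0.2558, 0.3912, 0.1578, 0.0000]  mean=1.7806  Neff=3.5548  idx=[6, 6, 7, 7, 7, 8, 8, 8, 8, 9, 9]
step 2: w=[0.2426, 0.2426, 0.1688, 0.1688, 0.1688, 0.0021, 0.0021, 0.0021, 0.0021, 0.0001, 0.0001]  mean=1.3323  Neff=4.9232  idx=[0, 0, 1, 1, 1, 2, 2, 3, 3, 4, 4]
step 3: w=[0.1566, 0.1566, 0.1566, 0.1566, 0.1566, 0.0362, 0.0362, 0.0362, 0.0362, 0.0362, 0.0362]  mean=1.2995  Neff=7.6654  idx=[0, 1, 1, 2, 2, 3, 3, 4, 5, 8, 10]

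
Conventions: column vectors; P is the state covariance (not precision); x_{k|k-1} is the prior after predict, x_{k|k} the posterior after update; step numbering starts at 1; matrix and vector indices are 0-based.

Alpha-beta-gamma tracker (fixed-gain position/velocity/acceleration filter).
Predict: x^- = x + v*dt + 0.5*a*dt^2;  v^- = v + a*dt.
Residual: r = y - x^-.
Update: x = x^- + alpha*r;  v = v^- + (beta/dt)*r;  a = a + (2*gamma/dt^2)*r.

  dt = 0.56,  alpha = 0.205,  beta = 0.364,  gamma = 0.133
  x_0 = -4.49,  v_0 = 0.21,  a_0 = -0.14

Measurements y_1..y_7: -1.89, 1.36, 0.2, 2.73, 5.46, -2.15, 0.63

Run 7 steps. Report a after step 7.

step 1: x_pred=-4.3944  r=2.5044  x^+=-3.8810  v^+=1.7594  a^+=1.9842
step 2: x_pred=-2.5846  r=3.9446  x^+=-1.7759  v^+=5.4346  a^+=5.3301
step 3: x_pred=2.1032  r=-1.9032  x^+=1.7130  v^+=7.1823  a^+=3.7157
step 4: x_pred=6.3178  r=-3.5878  x^+=5.5823  v^+=6.9311  a^+=0.6726
step 5: x_pred=9.5691  r=-4.1091  x^+=8.7268  v^+=4.6368  a^+=-2.8129
step 6: x_pred=10.8823  r=-13.0323  x^+=8.2107  v^+=-5.4094  a^+=-13.8671
step 7: x_pred=3.0071  r=-2.3771  x^+=2.5198  v^+=-14.7201  a^+=-15.8833

a_post = -15.8833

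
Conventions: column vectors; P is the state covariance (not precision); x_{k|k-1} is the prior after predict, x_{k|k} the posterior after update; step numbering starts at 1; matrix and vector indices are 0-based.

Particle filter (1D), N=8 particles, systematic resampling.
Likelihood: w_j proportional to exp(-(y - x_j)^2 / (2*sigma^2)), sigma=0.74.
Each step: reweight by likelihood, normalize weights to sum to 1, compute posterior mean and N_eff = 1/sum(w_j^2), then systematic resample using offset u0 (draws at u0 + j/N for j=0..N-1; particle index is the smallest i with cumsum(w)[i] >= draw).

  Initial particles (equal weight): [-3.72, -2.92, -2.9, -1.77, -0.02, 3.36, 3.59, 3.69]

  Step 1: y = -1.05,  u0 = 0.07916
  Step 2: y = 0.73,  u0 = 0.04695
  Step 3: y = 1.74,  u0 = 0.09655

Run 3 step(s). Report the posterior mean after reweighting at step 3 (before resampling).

post_mean = -0.0200

step 1: w=[0.0014, 0.0377, 0.0403, 0.5720, 0.3486, 0.0000, 0.0000, 0.0000]  mean=-1.2516  Neff=2.2136  idx=[2, 3, 3, 3, 3, 4, 4, 4]
step 2: w=[0.0000, 0.0018, 0.0018, 0.0018, 0.0018, 0.3309, 0.3309, 0.3309]  mean=-0.0329  Neff=3.0445  idx=[5, 5, 5, 6, 6, 7, 7, 7]
step 3: w=[0.1250, 0.1250, 0.1250, 0.1250, 0.1250, 0.1250, 0.1250, 0.1250]  mean=-0.0200  Neff=8.0000  idx=[0, 1, 2, 3, 4, 5, 6, 7]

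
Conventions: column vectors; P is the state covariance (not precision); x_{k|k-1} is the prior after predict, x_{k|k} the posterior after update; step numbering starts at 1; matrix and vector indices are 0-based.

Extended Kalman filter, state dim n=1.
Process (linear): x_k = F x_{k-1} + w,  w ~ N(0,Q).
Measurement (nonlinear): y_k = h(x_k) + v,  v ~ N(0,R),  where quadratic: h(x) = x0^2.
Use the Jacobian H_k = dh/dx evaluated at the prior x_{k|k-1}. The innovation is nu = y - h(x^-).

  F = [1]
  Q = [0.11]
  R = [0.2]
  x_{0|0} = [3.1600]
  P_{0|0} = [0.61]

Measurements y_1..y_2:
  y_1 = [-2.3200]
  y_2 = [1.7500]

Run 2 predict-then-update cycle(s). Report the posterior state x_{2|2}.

step 1: x^-=[3.1600]  P^-=[0.7200]  H_jac=[6.3200]  S=[28.9585]  K=[0.1571]  nu=[-12.3056]  x^+=[1.2264]  P^+=[0.0050]
step 2: x^-=[1.2264]  P^-=[0.1150]  H_jac=[2.4527]  S=[0.8917]  K=[0.3163]  nu=[0.2460]  x^+=[1.3042]  P^+=[0.0258]

x_post = [1.3042]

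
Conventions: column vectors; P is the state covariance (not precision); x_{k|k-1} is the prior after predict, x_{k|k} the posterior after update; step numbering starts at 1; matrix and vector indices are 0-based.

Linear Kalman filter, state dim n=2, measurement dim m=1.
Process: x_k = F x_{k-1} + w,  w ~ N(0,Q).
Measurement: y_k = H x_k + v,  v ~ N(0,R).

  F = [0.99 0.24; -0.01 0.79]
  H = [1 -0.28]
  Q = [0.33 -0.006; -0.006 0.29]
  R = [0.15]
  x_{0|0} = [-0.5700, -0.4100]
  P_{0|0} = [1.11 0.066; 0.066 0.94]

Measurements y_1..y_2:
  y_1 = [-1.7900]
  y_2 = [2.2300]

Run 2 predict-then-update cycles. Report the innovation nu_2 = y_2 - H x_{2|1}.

innov = [3.9812]

step 1: x^-=[-0.6627, -0.3182]  P^-=[1.5034 0.2127; 0.2127 0.8757]  S=[1.6030]  K=[0.9007; -0.0203]  nu=[-1.2164]  x^+=[-1.7584, -0.2935]  P^+=[0.2029 0.2420; 0.2420 0.8751]
step 2: x^-=[-1.8112, -0.2143]  P^-=[0.6942 0.3466; 0.3466 0.8323]  S=[0.7154]  K=[0.8348; 0.1587]  nu=[3.9812]  x^+=[1.5121, 0.4174]  P^+=[0.1957 0.2518; 0.2518 0.8143]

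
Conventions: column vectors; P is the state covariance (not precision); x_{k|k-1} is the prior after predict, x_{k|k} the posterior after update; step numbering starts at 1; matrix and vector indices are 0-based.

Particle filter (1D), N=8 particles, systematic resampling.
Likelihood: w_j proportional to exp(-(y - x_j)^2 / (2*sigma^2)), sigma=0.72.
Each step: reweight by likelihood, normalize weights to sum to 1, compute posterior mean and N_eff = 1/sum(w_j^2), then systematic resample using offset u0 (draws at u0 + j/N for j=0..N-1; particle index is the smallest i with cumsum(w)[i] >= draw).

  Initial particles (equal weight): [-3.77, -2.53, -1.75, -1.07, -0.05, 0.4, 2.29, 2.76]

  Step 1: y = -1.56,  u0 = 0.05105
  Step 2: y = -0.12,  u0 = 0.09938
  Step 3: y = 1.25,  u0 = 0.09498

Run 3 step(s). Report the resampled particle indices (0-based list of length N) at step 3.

resampled_idx = [1, 2, 3, 4, 5, 6, 6, 7]

step 1: w=[0.0039, 0.1749, 0.4186, 0.3438, 0.0481, 0.0107, 0.0000, 0.0000]  mean=-1.5559  Neff=3.0628  idx=[1, 1, 2, 2, 2, 3, 3, 3]
step 2: w=[0.0025, 0.0025, 0.0516, 0.0516, 0.0516, 0.2801, 0.2801, 0.2801]  mean=-1.1824  Neff=4.1088  idx=[3, 5, 5, 6, 6, 7, 7, 7]
step 3: w=[0.0043, 0.1422, 0.1422, 0.1422, 0.1422, 0.1422, 0.1422, 0.1422]  mean=-1.0730  Neff=7.0602  idx=[1, 2, 3, 4, 5, 6, 6, 7]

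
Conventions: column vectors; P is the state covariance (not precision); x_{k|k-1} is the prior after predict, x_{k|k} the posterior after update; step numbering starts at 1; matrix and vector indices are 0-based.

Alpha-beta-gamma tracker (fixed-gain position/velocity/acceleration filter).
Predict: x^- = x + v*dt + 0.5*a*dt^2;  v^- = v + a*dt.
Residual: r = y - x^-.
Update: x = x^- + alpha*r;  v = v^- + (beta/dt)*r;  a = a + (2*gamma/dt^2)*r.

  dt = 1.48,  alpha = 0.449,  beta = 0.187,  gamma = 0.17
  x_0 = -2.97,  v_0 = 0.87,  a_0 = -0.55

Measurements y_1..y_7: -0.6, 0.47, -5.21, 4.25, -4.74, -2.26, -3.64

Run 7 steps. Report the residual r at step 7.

step 1: x_pred=-2.2848  r=1.6848  x^+=-1.5283  v^+=0.2689  a^+=-0.2885
step 2: x_pred=-1.4463  r=1.9163  x^+=-0.5859  v^+=0.0840  a^+=0.0090
step 3: x_pred=-0.4517  r=-4.7583  x^+=-2.5882  v^+=-0.5039  a^+=-0.7296
step 4: x_pred=-4.1330  r=8.3830  x^+=-0.3691  v^+=-0.5245  a^+=0.5716
step 5: x_pred=-0.5193  r=-4.2207  x^+=-2.4144  v^+=-0.2118  a^+=-0.0835
step 6: x_pred=-2.8194  r=0.5594  x^+=-2.5682  v^+=-0.2648  a^+=0.0033
step 7: x_pred=-2.9565  r=-0.6835  x^+=-3.2634  v^+=-0.3463  a^+=-0.1028

resid = -0.6835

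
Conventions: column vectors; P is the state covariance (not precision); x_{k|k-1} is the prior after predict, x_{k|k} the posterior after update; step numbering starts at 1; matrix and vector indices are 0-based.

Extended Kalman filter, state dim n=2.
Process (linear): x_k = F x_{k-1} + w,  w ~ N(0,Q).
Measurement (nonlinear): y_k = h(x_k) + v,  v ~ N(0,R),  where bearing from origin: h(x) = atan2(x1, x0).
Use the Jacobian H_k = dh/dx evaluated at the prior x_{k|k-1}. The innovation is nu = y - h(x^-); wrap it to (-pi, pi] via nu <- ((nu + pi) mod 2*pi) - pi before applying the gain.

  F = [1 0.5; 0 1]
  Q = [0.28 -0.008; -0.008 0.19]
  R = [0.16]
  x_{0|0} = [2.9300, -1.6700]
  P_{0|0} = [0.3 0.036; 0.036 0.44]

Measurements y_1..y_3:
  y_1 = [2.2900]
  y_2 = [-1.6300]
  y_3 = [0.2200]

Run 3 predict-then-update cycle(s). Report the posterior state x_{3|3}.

step 1: x^-=[2.0950, -1.6700]  P^-=[0.7260 0.2480; 0.2480 0.6300]  H_jac=[0.2327 0.2919]  S=[0.2866]  K=[0.8418; 0.8428]  nu=[2.9630]  x^+=[4.5892, 0.8271]  P^+=[0.5229 0.0446; 0.0446 0.4264]
step 2: x^-=[5.0027, 0.8271]  P^-=[0.9541 0.2499; 0.2499 0.6164]  H_jac=[-0.0322 0.1946]  S=[0.1812]  K=[0.0989; 0.6176]  nu=[-1.7938]  x^+=[4.8253, -0.2807]  P^+=[0.9524 0.2388; 0.2388 0.5473]
step 3: x^-=[4.6850, -0.2807]  P^-=[1.6080 0.5044; 0.5044 0.7373]  H_jac=[0.0127 0.2127]  S=[0.1963]  K=[0.6508; 0.8314]  nu=[0.2798]  x^+=[4.8671, -0.0480]  P^+=[1.5248 0.3982; 0.3982 0.6016]

x_post = [4.8671, -0.0480]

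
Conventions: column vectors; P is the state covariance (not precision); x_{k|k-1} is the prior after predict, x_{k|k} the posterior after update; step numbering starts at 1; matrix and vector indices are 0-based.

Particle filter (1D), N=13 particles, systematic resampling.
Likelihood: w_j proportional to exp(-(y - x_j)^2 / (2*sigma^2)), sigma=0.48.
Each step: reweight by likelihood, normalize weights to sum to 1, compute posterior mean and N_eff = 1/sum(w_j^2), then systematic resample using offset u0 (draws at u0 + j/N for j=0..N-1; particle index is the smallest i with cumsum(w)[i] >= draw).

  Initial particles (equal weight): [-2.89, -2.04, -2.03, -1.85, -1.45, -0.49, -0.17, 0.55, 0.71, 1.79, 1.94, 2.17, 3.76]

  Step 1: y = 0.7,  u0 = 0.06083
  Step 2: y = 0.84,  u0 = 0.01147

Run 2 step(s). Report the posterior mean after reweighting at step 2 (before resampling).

step 1: w=[0.0000, 0.0000, 0.0000, 0.0000, 0.0000, 0.0200, 0.0837, 0.4118, 0.4323, 0.0328, 0.0154, 0.0040, 0.0000]  mean=0.6066  Neff=2.7380  idx=[6, 7, 7, 7, 7, 7, 8, 8, 8, 8, 8, 8, 10]
step 2: w=[0.0108, 0.0822, 0.0822, 0.0822, 0.0822, 0.0822, 0.0951, 0.0951, 0.0951, 0.0951, 0.0951, 0.0951, 0.0071]  mean=0.6435  Neff=11.3250  idx=[1, 1, 2, 3, 4, 5, 6, 7, 8, 8, 9, 10, 11]

post_mean = 0.6435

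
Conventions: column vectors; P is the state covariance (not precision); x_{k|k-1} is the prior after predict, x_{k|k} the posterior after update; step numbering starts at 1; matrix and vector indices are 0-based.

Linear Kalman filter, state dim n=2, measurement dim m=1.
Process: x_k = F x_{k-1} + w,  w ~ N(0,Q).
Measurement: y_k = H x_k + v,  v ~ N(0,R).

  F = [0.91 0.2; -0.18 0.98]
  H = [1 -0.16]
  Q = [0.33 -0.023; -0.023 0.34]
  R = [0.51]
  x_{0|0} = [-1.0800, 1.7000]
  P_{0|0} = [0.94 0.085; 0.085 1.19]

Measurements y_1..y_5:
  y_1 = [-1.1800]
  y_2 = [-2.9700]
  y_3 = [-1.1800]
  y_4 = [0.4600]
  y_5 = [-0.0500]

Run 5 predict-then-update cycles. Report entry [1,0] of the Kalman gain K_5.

K[1,0] = 0.2643

step 1: x^-=[-0.6428, 1.8604]  P^-=[1.1870 0.1290; 0.1290 1.4833]  S=[1.6936]  K=[0.6886; -0.0640]  nu=[-0.2395]  x^+=[-0.8078, 1.8757]  P^+=[0.3838 0.2036; 0.2036 1.4764]
step 2: x^-=[-0.3599, 1.9836]  P^-=[0.7810 0.3778; 0.3778 1.6986]  S=[1.2136]  K=[0.5937; 0.0873]  nu=[-2.2927]  x^+=[-1.7212, 1.7834]  P^+=[0.3532 0.3148; 0.3148 1.6893]
step 3: x^-=[-1.2096, 2.0575]  P^-=[0.8046 0.5197; 0.5197 1.8628]  S=[1.1960]  K=[0.6032; 0.1853]  nu=[0.3588]  x^+=[-0.9932, 2.1240]  P^+=[0.3694 0.3860; 0.3860 1.8217]
step 4: x^-=[-0.4790, 2.2603]  P^-=[0.8493 0.6039; 0.6039 1.9654]  S=[1.2163]  K=[0.6188; 0.2379]  nu=[1.3006]  x^+=[0.3258, 2.5697]  P^+=[0.3835 0.4248; 0.4248 1.8965]
step 5: x^-=[0.8104, 2.4597]  P^-=[0.8781 0.6494; 0.6494 2.0240]  S=[1.2321]  K=[0.6284; 0.2643]  nu=[-0.4669]  x^+=[0.5171, 2.3363]  P^+=[0.3916 0.4448; 0.4448 1.9379]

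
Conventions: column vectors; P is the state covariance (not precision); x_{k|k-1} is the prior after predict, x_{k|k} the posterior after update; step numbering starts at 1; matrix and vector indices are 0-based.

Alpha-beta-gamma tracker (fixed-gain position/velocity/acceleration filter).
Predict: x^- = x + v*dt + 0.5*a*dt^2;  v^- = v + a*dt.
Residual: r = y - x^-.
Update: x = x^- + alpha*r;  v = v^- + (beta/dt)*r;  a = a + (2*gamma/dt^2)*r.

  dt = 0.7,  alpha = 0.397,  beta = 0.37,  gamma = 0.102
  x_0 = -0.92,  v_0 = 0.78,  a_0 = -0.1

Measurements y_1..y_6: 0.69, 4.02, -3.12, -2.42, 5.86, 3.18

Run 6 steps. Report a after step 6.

step 1: x_pred=-0.3985  r=1.0885  x^+=0.0336  v^+=1.2854  a^+=0.3532
step 2: x_pred=1.0199  r=3.0001  x^+=2.2109  v^+=3.1183  a^+=1.6022
step 3: x_pred=4.7863  r=-7.9063  x^+=1.6475  v^+=0.0608  a^+=-1.6894
step 4: x_pred=1.2762  r=-3.6962  x^+=-0.1912  v^+=-3.0755  a^+=-3.2282
step 5: x_pred=-3.1350  r=8.9950  x^+=0.4360  v^+=-0.5808  a^+=0.5166
step 6: x_pred=0.1561  r=3.0239  x^+=1.3566  v^+=1.3792  a^+=1.7755

a_post = 1.7755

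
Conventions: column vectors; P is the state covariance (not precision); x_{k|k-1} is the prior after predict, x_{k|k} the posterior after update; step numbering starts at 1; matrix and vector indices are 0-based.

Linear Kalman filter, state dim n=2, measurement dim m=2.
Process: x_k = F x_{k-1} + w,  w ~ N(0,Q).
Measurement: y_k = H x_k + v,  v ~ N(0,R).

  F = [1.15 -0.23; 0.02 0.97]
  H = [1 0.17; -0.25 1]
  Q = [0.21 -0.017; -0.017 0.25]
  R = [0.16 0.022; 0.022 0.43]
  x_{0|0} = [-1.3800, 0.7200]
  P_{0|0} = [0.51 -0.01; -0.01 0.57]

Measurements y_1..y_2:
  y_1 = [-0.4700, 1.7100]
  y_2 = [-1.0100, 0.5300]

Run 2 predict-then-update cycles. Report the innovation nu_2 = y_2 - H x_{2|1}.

step 1: x^-=[-1.7526, 0.6708]  P^-=[0.9199 -0.1435; -0.1435 0.7861]  S=[1.0538 -0.2118; -0.2118 1.3454]  K=[0.8199 -0.1486; 0.1171 0.6294]  nu=[1.1686, 0.6011]  x^+=[-0.8838, 1.1859]  P^+=[0.1302 -0.0133; -0.0133 0.2699]
step 2: x^-=[-1.2891, 1.1327]  P^-=[0.4035 -0.0890; -0.0890 0.5035]  S=[0.5478 -0.0785; -0.0785 1.0032]  K=[0.6896 -0.1353; 0.0697 0.5295]  nu=[0.0865, -0.9250]  x^+=[-1.1043, 0.6489]  P^+=[0.1100 -0.0155; -0.0155 0.2253]

innov = [0.0865, -0.9250]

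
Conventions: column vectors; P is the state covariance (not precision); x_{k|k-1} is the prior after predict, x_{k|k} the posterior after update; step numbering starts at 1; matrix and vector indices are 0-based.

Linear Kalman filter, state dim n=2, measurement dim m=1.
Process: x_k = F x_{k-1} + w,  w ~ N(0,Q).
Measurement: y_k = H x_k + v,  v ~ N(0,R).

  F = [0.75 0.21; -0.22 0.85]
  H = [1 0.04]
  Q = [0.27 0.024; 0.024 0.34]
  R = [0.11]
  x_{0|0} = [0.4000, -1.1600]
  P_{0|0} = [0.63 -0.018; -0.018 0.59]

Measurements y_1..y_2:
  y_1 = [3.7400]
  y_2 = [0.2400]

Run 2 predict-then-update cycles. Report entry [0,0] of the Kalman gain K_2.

step 1: x^-=[0.0564, -1.0740]  P^-=[0.6447 0.0147; 0.0147 0.8035]  S=[0.7572]  K=[0.8522; 0.0619]  nu=[3.7266]  x^+=[3.2324, -0.8434]  P^+=[0.0948 -0.0252; -0.0252 0.8006]
step 2: x^-=[2.2472, -1.4280]  P^-=[0.3507 0.1364; 0.1364 0.9324]  S=[0.4731]  K=[0.7528; 0.3671]  nu=[-1.9500]  x^+=[0.7792, -2.1438]  P^+=[0.0826 0.0056; 0.0056 0.8687]

K[0,0] = 0.7528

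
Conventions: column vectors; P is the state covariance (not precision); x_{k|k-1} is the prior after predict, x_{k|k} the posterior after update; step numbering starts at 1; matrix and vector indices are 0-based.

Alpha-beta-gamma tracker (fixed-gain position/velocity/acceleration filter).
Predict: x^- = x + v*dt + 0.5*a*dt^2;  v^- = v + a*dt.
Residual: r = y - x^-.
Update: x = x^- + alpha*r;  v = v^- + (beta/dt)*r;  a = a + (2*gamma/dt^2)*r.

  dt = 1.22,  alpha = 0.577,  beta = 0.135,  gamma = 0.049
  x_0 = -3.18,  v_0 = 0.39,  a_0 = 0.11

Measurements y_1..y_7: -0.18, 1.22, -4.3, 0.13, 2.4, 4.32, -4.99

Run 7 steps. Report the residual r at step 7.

step 1: x_pred=-2.6223  r=2.4423  x^+=-1.2131  v^+=0.7945  a^+=0.2708
step 2: x_pred=-0.0423  r=1.2623  x^+=0.6860  v^+=1.2645  a^+=0.3539
step 3: x_pred=2.4922  r=-6.7922  x^+=-1.4269  v^+=0.9447  a^+=-0.0933
step 4: x_pred=-0.3438  r=0.4738  x^+=-0.0704  v^+=0.8833  a^+=-0.0621
step 5: x_pred=0.9611  r=1.4389  x^+=1.7913  v^+=0.9668  a^+=0.0327
step 6: x_pred=2.9951  r=1.3249  x^+=3.7596  v^+=1.1533  a^+=0.1199
step 7: x_pred=5.2558  r=-10.2458  x^+=-0.6560  v^+=0.1658  a^+=-0.5547

resid = -10.2458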